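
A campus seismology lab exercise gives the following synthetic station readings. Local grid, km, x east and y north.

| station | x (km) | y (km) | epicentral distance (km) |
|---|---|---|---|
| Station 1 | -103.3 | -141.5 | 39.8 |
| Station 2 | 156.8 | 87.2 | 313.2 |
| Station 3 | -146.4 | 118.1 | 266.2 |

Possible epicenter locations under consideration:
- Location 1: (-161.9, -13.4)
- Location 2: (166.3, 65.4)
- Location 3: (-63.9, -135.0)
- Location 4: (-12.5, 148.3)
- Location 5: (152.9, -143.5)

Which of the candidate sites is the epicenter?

For each candidate, compare |candidate − station| to the reported distance:
Location 1: residuals Station 1 101.1, Station 2 21.0, Station 3 133.8 → max 133.8 km
Location 2: residuals Station 1 300.0, Station 2 289.4, Station 3 50.9 → max 300.0 km
Location 3: residuals Station 1 0.1, Station 2 0.0, Station 3 0.0 → max 0.1 km
Location 4: residuals Station 1 263.9, Station 2 133.2, Station 3 128.9 → max 263.9 km
Location 5: residuals Station 1 216.4, Station 2 82.5, Station 3 131.3 → max 216.4 km
Only Location 3 has all residuals ≈ 0.

Location 3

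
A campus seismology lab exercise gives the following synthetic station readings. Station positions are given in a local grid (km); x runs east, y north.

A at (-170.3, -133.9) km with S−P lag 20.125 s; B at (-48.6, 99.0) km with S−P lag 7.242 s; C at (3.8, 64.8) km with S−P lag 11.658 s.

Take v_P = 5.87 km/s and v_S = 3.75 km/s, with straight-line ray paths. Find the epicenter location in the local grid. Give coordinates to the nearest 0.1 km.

x ≈ -117.2 km, y ≈ 68.2 km

Distance from S−P lag: d = Δt · v_P v_S / (v_P − v_S) = Δt · (5.87·3.75)/(5.87−3.75) ≈ 10.3833·Δt.
So d_A = 208.96, d_B = 75.20, d_C = 121.05 km.
Circle about each station: (x + 170.3)² + (y + 133.9)² = 208.96²; (x + 48.6)² + (y − 99.0)² = 75.20²; (x − 3.8)² + (y − 64.8)² = 121.05².
Subtracting pairs of circle equations eliminates x²+y² and gives linear equations (the radical axes):
243.4 x + 465.8 y = 3240.90
348.2 x + 397.4 y = -13706.64
Solving the 2×2 system: x ≈ -117.2, y ≈ 68.2 km.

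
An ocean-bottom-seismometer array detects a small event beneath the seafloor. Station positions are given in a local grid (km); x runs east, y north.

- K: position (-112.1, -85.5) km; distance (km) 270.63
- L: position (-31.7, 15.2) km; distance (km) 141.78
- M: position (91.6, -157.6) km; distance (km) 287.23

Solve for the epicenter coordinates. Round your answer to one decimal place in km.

x ≈ 55.1 km, y ≈ 127.3 km

Circle about each station: (x + 112.1)² + (y + 85.5)² = 270.63²; (x + 31.7)² + (y − 15.2)² = 141.78²; (x − 91.6)² + (y + 157.6)² = 287.23².
Subtracting the K equation from the L and M equations removes the quadratic terms:
160.8 x + 201.4 y = 34498.30
407.4 x − 144.2 y = 4091.18
Solving the 2×2 system: x ≈ 55.1, y ≈ 127.3 km.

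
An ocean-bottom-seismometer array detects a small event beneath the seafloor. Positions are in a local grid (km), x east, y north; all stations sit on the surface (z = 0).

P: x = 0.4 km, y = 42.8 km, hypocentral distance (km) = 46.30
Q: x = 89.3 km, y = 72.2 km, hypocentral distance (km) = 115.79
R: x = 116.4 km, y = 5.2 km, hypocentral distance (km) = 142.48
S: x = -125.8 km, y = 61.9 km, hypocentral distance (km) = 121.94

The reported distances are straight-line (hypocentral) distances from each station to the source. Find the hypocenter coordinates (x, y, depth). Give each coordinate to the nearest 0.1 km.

x ≈ -13.7 km, y ≈ 43.0 km, depth ≈ 44.1 km

Each station gives a sphere (x−x_i)² + (y−y_i)² + z² = d_i² (stations at z=0).
Subtracting the P sphere from Q and R: z² cancels, leaving linear equations in x and y:
177.8 x + 58.8 y = 91.70
232.0 x − 75.2 y = -6412.86
Solving: x ≈ -13.704, y ≈ 42.998 km (keep extra digits for the depth step; rounded: -13.7, 43.0).
Then from the P sphere: z² = 46.30² − (x − 0.4)² − (y − 42.8)² with x = -13.704, y = 42.998, so z ≈ 44.099 ≈ 44.1 km.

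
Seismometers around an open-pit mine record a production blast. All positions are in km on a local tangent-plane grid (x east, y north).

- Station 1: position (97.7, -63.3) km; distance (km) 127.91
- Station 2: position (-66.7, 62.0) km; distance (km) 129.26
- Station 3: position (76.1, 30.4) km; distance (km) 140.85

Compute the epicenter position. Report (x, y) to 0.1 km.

Circle about each station: (x − 97.7)² + (y + 63.3)² = 127.91²; (x + 66.7)² + (y − 62.0)² = 129.26²; (x − 76.1)² + (y − 30.4)² = 140.85².
Subtracting the Station 1 equation from the Station 2 and Station 3 equations removes the quadratic terms:
-328.8 x + 250.6 y = -5606.47
-43.2 x + 187.4 y = -10314.56
Solving the 2×2 system: x ≈ -30.2, y ≈ -62.0 km.
Check against Station 1 (with the unrounded x, y): √((x − 97.7)²+(y + 63.3)²) = 127.91 ≈ 127.91 km. ✓

(-30.2, -62.0)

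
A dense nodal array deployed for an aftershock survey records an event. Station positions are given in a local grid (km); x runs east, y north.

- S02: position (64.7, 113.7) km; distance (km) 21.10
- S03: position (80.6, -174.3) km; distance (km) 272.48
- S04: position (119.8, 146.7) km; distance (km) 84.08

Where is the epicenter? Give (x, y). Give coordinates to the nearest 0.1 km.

Circle about each station: (x − 64.7)² + (y − 113.7)² = 21.10²; (x − 80.6)² + (y + 174.3)² = 272.48²; (x − 119.8)² + (y − 146.7)² = 84.08².
Subtracting the S02 equation from the S03 and S04 equations removes the quadratic terms:
31.8 x − 576.0 y = -54037.07
110.2 x + 66.0 y = 12134.91
Solving the 2×2 system: x ≈ 52.2, y ≈ 96.7 km.

52.2 km east, 96.7 km north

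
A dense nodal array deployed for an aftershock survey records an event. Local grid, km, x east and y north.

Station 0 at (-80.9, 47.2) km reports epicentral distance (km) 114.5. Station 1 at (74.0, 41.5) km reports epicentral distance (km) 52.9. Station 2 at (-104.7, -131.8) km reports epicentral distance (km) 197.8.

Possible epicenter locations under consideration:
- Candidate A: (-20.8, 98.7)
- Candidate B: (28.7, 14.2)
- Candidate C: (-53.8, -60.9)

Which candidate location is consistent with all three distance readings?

For each candidate, compare |candidate − station| to the reported distance:
Candidate A: residuals Station 0 35.4, Station 1 57.8, Station 2 47.5 → max 57.8 km
Candidate B: residuals Station 0 0.0, Station 1 0.0, Station 2 0.0 → max 0.0 km
Candidate C: residuals Station 0 3.1, Station 1 110.9, Station 2 110.5 → max 110.9 km
Only Candidate B has all residuals ≈ 0.

Candidate B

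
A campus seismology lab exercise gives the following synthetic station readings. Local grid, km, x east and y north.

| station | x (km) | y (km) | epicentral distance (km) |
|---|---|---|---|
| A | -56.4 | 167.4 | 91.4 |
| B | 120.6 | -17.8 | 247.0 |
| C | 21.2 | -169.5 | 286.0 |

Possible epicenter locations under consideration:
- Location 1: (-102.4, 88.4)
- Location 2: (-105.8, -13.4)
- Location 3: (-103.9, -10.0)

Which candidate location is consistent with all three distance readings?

Location 1

For each candidate, compare |candidate − station| to the reported distance:
Location 1: residuals A 0.0, B 0.0, C 0.0 → max 0.0 km
Location 2: residuals A 96.0, B 20.6, C 84.8 → max 96.0 km
Location 3: residuals A 92.2, B 22.4, C 83.3 → max 92.2 km
Only Location 1 has all residuals ≈ 0.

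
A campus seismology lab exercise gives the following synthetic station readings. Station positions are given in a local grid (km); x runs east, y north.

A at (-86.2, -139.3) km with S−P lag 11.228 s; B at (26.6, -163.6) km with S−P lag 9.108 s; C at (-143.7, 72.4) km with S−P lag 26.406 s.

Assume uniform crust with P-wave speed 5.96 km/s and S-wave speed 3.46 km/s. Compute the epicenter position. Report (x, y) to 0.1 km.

(-4.7, -95.3)

Distance from S−P lag: d = Δt · v_P v_S / (v_P − v_S) = Δt · (5.96·3.46)/(5.96−3.46) ≈ 8.2486·Δt.
So d_A = 92.62, d_B = 75.13, d_C = 217.81 km.
Circle about each station: (x + 86.2)² + (y + 139.3)² = 92.62²; (x − 26.6)² + (y + 163.6)² = 75.13²; (x + 143.7)² + (y − 72.4)² = 217.81².
Subtracting pairs of circle equations eliminates x²+y² and gives linear equations (the radical axes):
225.6 x − 48.6 y = 3571.54
-115.0 x + 423.4 y = -39806.21
Solving the 2×2 system: x ≈ -4.7, y ≈ -95.3 km.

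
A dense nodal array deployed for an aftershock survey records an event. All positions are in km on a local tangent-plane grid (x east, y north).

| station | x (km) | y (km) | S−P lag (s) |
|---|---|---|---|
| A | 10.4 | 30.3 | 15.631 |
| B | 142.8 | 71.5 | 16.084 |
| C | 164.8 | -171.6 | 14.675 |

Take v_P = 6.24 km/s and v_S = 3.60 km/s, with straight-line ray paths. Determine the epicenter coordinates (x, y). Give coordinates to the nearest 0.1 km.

Distance from S−P lag: d = Δt · v_P v_S / (v_P − v_S) = Δt · (6.24·3.60)/(6.24−3.60) ≈ 8.5091·Δt.
So d_A = 133.01, d_B = 136.86, d_C = 124.87 km.
Circle about each station: (x − 10.4)² + (y − 30.3)² = 133.01²; (x − 142.8)² + (y − 71.5)² = 136.86²; (x − 164.8)² + (y + 171.6)² = 124.87².
Subtracting the A equation from the B and C equations removes the quadratic terms:
264.8 x + 82.4 y = 23438.84
308.8 x − 403.8 y = 57678.49
Solving the 2×2 system: x ≈ 107.4, y ≈ -60.7 km.
Check against A (with the unrounded x, y): √((x − 10.4)²+(y − 30.3)²) = 133.01 ≈ 133.01 km. ✓

x ≈ 107.4 km, y ≈ -60.7 km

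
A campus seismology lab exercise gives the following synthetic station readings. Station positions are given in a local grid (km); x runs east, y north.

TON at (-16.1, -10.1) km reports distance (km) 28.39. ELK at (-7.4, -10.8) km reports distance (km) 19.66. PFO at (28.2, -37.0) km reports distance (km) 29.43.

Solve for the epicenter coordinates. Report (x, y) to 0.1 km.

12.2 km east, -12.3 km north

Circle about each station: (x + 16.1)² + (y + 10.1)² = 28.39²; (x + 7.4)² + (y + 10.8)² = 19.66²; (x − 28.2)² + (y + 37.0)² = 29.43².
Subtracting pairs of circle equations eliminates x²+y² and gives linear equations (the radical axes):
17.4 x − 1.4 y = 229.66
88.6 x − 53.8 y = 1742.89
Solving the 2×2 system: x ≈ 12.2, y ≈ -12.3 km.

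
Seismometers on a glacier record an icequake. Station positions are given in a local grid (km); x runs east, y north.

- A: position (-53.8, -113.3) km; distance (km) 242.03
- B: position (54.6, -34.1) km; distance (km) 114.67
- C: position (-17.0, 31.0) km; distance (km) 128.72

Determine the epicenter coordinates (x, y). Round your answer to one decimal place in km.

(106.2, 68.3)

Circle about each station: (x + 53.8)² + (y + 113.3)² = 242.03²; (x − 54.6)² + (y + 34.1)² = 114.67²; (x + 17.0)² + (y − 31.0)² = 128.72².
Subtracting the A equation from the B and C equations removes the quadratic terms:
216.8 x + 158.4 y = 33841.95
73.6 x + 288.6 y = 27528.35
Solving the 2×2 system: x ≈ 106.2, y ≈ 68.3 km.
Check against A (with the unrounded x, y): √((x + 53.8)²+(y + 113.3)²) = 242.03 ≈ 242.03 km. ✓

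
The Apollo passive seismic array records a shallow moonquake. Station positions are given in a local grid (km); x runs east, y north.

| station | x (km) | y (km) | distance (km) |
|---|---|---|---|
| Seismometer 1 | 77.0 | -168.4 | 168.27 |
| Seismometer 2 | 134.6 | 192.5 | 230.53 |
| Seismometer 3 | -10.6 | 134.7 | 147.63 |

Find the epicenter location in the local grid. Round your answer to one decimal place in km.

Circle about each station: (x − 77.0)² + (y + 168.4)² = 168.27²; (x − 134.6)² + (y − 192.5)² = 230.53²; (x + 10.6)² + (y − 134.7)² = 147.63².
Subtracting pairs of circle equations eliminates x²+y² and gives linear equations (the radical axes):
115.2 x + 721.8 y = -3943.44
-175.2 x + 606.2 y = -9510.93
Solving the 2×2 system: x ≈ 22.8, y ≈ -9.1 km.

(22.8, -9.1)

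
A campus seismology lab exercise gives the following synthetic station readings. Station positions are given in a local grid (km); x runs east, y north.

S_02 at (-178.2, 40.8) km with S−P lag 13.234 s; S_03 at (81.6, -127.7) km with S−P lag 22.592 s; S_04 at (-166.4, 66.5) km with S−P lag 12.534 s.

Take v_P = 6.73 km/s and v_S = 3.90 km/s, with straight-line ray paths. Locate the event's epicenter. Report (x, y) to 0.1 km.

x ≈ -55.9 km, y ≈ 30.4 km

Distance from S−P lag: d = Δt · v_P v_S / (v_P − v_S) = Δt · (6.73·3.90)/(6.73−3.90) ≈ 9.2746·Δt.
So d_S_02 = 122.74, d_S_03 = 209.53, d_S_04 = 116.25 km.
Circle about each station: (x + 178.2)² + (y − 40.8)² = 122.74²; (x − 81.6)² + (y + 127.7)² = 209.53²; (x + 166.4)² + (y − 66.5)² = 116.25².
Subtracting the S_02 equation from the S_03 and S_04 equations removes the quadratic terms:
519.6 x − 337.0 y = -39291.74
23.6 x + 51.4 y = 242.38
Solving the 2×2 system: x ≈ -55.9, y ≈ 30.4 km.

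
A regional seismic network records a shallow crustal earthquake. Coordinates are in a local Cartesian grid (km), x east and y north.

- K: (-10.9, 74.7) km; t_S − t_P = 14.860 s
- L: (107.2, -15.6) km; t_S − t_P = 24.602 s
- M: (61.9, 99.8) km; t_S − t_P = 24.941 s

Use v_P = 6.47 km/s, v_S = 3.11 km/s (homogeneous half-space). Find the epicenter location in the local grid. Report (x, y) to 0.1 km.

Distance from S−P lag: d = Δt · v_P v_S / (v_P − v_S) = Δt · (6.47·3.11)/(6.47−3.11) ≈ 5.9886·Δt.
So d_K = 88.99, d_L = 147.33, d_M = 149.36 km.
Circle about each station: (x + 10.9)² + (y − 74.7)² = 88.99²; (x − 107.2)² + (y + 15.6)² = 147.33²; (x − 61.9)² + (y − 99.8)² = 149.36².
Subtracting the K equation from the L and M equations removes the quadratic terms:
236.2 x − 180.6 y = -7750.61
145.6 x + 50.2 y = -6296.44
Solving the 2×2 system: x ≈ -40.0, y ≈ -9.4 km.

-40.0 km east, -9.4 km north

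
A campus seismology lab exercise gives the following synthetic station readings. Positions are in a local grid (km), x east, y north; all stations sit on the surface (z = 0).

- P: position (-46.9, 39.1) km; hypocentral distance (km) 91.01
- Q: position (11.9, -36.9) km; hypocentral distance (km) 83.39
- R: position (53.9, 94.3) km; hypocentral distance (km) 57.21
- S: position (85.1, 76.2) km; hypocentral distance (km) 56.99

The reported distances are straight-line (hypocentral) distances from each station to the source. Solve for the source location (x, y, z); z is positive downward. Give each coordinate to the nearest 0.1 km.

x ≈ 43.3 km, y ≈ 39.4 km, depth ≈ 12.1 km

Each station gives a sphere (x−x_i)² + (y−y_i)² + z² = d_i² (stations at z=0).
Subtracting the P sphere from Q and R: z² cancels, leaving linear equations in x and y:
117.6 x − 152.0 y = -896.27
201.6 x + 110.4 y = 13079.12
Solving: x ≈ 43.301, y ≈ 39.398 km (keep extra digits for the depth step; rounded: 43.3, 39.4).
Then from the P sphere: z² = 91.01² − (x + 46.9)² − (y − 39.1)² with x = 43.301, y = 39.398, so z ≈ 12.104 ≈ 12.1 km.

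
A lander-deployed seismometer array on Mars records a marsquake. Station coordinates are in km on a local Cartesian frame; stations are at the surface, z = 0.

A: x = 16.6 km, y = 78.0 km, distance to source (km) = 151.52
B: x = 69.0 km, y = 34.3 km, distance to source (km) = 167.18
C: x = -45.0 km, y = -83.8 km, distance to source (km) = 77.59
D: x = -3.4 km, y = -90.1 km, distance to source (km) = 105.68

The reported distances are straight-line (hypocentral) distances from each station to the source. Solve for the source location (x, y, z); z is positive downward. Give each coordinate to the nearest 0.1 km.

(-77.6, -31.1, 46.7)

Each station gives a sphere (x−x_i)² + (y−y_i)² + z² = d_i² (stations at z=0).
Subtracting the A sphere from B and C: z² cancels, leaving linear equations in x and y:
104.8 x − 87.4 y = -5412.91
-123.2 x − 323.6 y = 19625.98
Solving: x ≈ -77.593, y ≈ -31.108 km (keep extra digits for the depth step; rounded: -77.6, -31.1).
Then from the A sphere: z² = 151.52² − (x − 16.6)² − (y − 78.0)² with x = -77.593, y = -31.108, so z ≈ 46.706 ≈ 46.7 km.
Check against D (with the unrounded solution): distance 105.67 ≈ 105.68 km. ✓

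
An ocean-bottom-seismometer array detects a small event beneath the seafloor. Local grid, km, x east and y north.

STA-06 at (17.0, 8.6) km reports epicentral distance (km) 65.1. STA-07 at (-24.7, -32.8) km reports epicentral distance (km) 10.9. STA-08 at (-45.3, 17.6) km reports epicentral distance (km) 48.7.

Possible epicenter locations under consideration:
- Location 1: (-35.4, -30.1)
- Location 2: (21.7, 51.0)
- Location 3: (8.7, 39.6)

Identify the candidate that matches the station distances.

For each candidate, compare |candidate − station| to the reported distance:
Location 1: residuals STA-06 0.0, STA-07 0.1, STA-08 0.0 → max 0.1 km
Location 2: residuals STA-06 22.4, STA-07 84.9, STA-08 26.2 → max 84.9 km
Location 3: residuals STA-06 33.0, STA-07 68.8, STA-08 9.6 → max 68.8 km
Only Location 1 has all residuals ≈ 0.

Location 1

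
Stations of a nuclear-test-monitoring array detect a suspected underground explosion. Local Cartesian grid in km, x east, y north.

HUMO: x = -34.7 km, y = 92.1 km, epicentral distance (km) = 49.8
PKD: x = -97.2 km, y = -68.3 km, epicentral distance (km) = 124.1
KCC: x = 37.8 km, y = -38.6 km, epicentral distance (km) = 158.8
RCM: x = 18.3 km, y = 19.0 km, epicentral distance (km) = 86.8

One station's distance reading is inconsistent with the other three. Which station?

Solve using three stations at a time. Using HUMO, PKD, RCM (subtract circle equations pairwise → linear system) gives (x, y) ≈ (-62.4, 50.8).
Distances from that point to each station vs reported:
  HUMO: calculated 49.7 vs reported 49.8 → residual 0.1 km
  PKD: calculated 124.1 vs reported 124.1 → residual 0.0 km
  KCC: calculated 134.3 vs reported 158.8 → residual 24.5 km
  RCM: calculated 86.8 vs reported 86.8 → residual 0.0 km
HUMO, PKD, RCM are mutually consistent (residuals ≈ 0); KCC is off by 24.5 km.

KCC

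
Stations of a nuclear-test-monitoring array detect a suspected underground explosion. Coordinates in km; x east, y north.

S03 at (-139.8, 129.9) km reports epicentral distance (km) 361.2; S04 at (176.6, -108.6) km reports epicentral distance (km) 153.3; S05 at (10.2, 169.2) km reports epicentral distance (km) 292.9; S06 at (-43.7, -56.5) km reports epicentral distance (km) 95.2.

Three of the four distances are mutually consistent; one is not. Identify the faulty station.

Solve using three stations at a time. Using S04, S05, S06 (subtract circle equations pairwise → linear system) gives (x, y) ≈ (24.0, -123.4).
Distances from that point to each station vs reported:
  S03: calculated 301.6 vs reported 361.2 → residual 59.6 km
  S04: calculated 153.3 vs reported 153.3 → residual 0.0 km
  S05: calculated 292.9 vs reported 292.9 → residual 0.0 km
  S06: calculated 95.2 vs reported 95.2 → residual 0.0 km
S04, S05, S06 are mutually consistent (residuals ≈ 0); S03 is off by 59.6 km.

S03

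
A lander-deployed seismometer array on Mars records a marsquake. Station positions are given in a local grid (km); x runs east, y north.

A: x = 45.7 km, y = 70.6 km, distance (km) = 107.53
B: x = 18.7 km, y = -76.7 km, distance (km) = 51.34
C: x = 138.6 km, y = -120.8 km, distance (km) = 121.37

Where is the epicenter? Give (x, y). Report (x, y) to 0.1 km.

Circle about each station: (x − 45.7)² + (y − 70.6)² = 107.53²; (x − 18.7)² + (y + 76.7)² = 51.34²; (x − 138.6)² + (y + 120.8)² = 121.37².
Subtracting the A equation from the B and C equations removes the quadratic terms:
-54.0 x − 294.6 y = 8086.64
185.8 x − 382.8 y = 23561.77
Solving the 2×2 system: x ≈ 51.0, y ≈ -36.8 km.

x ≈ 51.0 km, y ≈ -36.8 km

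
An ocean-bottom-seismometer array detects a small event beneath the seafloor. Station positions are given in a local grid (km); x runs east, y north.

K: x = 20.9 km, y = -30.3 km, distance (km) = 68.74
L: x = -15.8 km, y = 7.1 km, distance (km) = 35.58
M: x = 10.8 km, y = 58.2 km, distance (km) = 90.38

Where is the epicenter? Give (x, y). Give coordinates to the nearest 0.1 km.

(-45.5, -12.5)

Circle about each station: (x − 20.9)² + (y + 30.3)² = 68.74²; (x + 15.8)² + (y − 7.1)² = 35.58²; (x − 10.8)² + (y − 58.2)² = 90.38².
Subtracting the K equation from the L and M equations removes the quadratic terms:
-73.4 x + 74.8 y = 2404.40
-20.2 x + 177.0 y = -1294.38
Solving the 2×2 system: x ≈ -45.5, y ≈ -12.5 km.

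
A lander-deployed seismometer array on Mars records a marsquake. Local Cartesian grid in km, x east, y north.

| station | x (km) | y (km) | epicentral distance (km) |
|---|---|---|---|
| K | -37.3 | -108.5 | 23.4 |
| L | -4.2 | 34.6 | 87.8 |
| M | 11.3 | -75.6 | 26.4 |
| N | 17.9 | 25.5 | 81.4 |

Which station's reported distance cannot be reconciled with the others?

K

Solve using three stations at a time. Using L, M, N (subtract circle equations pairwise → linear system) gives (x, y) ≈ (-2.9, -53.2).
Distances from that point to each station vs reported:
  K: calculated 65.1 vs reported 23.4 → residual 41.7 km
  L: calculated 87.8 vs reported 87.8 → residual 0.0 km
  M: calculated 26.5 vs reported 26.4 → residual 0.1 km
  N: calculated 81.4 vs reported 81.4 → residual 0.0 km
L, M, N are mutually consistent (residuals ≈ 0); K is off by 41.7 km.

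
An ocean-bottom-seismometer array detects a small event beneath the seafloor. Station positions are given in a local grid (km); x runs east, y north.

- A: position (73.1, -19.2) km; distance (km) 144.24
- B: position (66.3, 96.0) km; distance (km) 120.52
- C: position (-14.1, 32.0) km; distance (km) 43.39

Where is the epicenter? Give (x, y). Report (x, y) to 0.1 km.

Circle about each station: (x − 73.1)² + (y + 19.2)² = 144.24²; (x − 66.3)² + (y − 96.0)² = 120.52²; (x + 14.1)² + (y − 32.0)² = 43.39².
Subtracting pairs of circle equations eliminates x²+y² and gives linear equations (the radical axes):
-13.6 x + 230.4 y = 14179.55
-174.4 x + 102.4 y = 14433.05
Solving the 2×2 system: x ≈ -48.3, y ≈ 58.7 km.

-48.3 km east, 58.7 km north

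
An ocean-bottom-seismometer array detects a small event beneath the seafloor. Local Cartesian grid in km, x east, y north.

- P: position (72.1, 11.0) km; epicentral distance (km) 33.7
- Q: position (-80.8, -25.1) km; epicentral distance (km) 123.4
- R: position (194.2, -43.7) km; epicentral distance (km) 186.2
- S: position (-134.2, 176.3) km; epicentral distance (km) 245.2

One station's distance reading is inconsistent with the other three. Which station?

R

Solve using three stations at a time. Using P, Q, S (subtract circle equations pairwise → linear system) gives (x, y) ≈ (39.3, 3.1).
Distances from that point to each station vs reported:
  P: calculated 33.7 vs reported 33.7 → residual 0.0 km
  Q: calculated 123.4 vs reported 123.4 → residual 0.0 km
  R: calculated 161.8 vs reported 186.2 → residual 24.4 km
  S: calculated 245.2 vs reported 245.2 → residual 0.0 km
P, Q, S are mutually consistent (residuals ≈ 0); R is off by 24.4 km.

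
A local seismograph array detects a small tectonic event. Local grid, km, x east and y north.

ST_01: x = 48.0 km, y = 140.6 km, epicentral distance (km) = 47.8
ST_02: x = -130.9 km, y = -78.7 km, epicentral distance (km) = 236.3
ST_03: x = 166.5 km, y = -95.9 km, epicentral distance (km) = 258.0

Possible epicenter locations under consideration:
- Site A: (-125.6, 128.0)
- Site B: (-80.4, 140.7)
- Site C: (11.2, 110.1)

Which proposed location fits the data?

Site C

For each candidate, compare |candidate − station| to the reported distance:
Site A: residuals ST_01 126.3, ST_02 29.5, ST_03 110.0 → max 126.3 km
Site B: residuals ST_01 80.6, ST_02 11.2, ST_03 84.0 → max 84.0 km
Site C: residuals ST_01 0.0, ST_02 0.0, ST_03 0.0 → max 0.0 km
Only Site C has all residuals ≈ 0.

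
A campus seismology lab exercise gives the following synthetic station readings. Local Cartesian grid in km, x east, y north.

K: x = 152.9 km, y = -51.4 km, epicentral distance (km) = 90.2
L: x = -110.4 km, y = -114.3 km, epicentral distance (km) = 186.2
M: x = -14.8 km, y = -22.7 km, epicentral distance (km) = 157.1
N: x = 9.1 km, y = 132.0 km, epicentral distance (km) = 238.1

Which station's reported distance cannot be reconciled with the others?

Solve using three stations at a time. Using K, L, N (subtract circle equations pairwise → linear system) gives (x, y) ≈ (75.0, -96.8).
Distances from that point to each station vs reported:
  K: calculated 90.2 vs reported 90.2 → residual 0.0 km
  L: calculated 186.2 vs reported 186.2 → residual 0.0 km
  M: calculated 116.4 vs reported 157.1 → residual 40.7 km
  N: calculated 238.1 vs reported 238.1 → residual 0.0 km
K, L, N are mutually consistent (residuals ≈ 0); M is off by 40.7 km.

M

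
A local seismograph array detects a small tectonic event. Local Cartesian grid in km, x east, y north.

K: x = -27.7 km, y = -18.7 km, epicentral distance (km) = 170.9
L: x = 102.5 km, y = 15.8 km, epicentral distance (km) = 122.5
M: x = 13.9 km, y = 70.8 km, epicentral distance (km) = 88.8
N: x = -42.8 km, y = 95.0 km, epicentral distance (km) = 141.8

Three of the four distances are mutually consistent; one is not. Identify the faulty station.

L

Solve using three stations at a time. Using K, M, N (subtract circle equations pairwise → linear system) gives (x, y) ≈ (98.9, 96.0).
Distances from that point to each station vs reported:
  K: calculated 170.8 vs reported 170.9 → residual 0.1 km
  L: calculated 80.3 vs reported 122.5 → residual 42.2 km
  M: calculated 88.7 vs reported 88.8 → residual 0.1 km
  N: calculated 141.7 vs reported 141.8 → residual 0.1 km
K, M, N are mutually consistent (residuals ≈ 0); L is off by 42.2 km.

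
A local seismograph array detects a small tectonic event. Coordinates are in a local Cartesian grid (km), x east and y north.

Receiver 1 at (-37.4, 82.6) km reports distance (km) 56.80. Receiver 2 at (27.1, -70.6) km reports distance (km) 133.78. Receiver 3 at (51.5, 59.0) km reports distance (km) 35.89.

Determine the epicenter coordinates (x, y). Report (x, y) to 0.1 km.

15.8 km east, 62.7 km north

Circle about each station: (x + 37.4)² + (y − 82.6)² = 56.80²; (x − 27.1)² + (y + 70.6)² = 133.78²; (x − 51.5)² + (y − 59.0)² = 35.89².
Subtracting pairs of circle equations eliminates x²+y² and gives linear equations (the radical axes):
129.0 x − 306.4 y = -17173.60
177.8 x − 47.2 y = -150.12
Solving the 2×2 system: x ≈ 15.8, y ≈ 62.7 km.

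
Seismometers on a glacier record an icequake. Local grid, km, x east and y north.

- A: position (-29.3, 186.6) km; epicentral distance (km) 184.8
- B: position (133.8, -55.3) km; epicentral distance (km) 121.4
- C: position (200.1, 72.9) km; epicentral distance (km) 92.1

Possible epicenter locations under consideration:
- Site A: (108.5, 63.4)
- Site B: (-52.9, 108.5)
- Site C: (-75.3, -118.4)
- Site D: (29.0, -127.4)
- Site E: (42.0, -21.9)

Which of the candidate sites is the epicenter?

For each candidate, compare |candidate − station| to the reported distance:
Site A: residuals A 0.0, B 0.0, C 0.0 → max 0.0 km
Site B: residuals A 103.2, B 127.0, C 163.4 → max 163.4 km
Site C: residuals A 123.6, B 97.0, C 243.2 → max 243.2 km
Site D: residuals A 134.6, B 5.8, C 171.3 → max 171.3 km
Site E: residuals A 35.6, B 23.7, C 92.2 → max 92.2 km
Only Site A has all residuals ≈ 0.

Site A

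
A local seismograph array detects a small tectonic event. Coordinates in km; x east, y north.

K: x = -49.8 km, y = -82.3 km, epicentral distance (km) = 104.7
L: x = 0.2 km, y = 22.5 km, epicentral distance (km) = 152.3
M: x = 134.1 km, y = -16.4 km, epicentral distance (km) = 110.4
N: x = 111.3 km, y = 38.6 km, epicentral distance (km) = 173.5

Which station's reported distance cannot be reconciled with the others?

Solve using three stations at a time. Using K, L, N (subtract circle equations pairwise → linear system) gives (x, y) ≈ (46.8, -122.4).
Distances from that point to each station vs reported:
  K: calculated 104.6 vs reported 104.7 → residual 0.1 km
  L: calculated 152.3 vs reported 152.3 → residual 0.0 km
  M: calculated 137.3 vs reported 110.4 → residual 26.9 km
  N: calculated 173.5 vs reported 173.5 → residual 0.0 km
K, L, N are mutually consistent (residuals ≈ 0); M is off by 26.9 km.

M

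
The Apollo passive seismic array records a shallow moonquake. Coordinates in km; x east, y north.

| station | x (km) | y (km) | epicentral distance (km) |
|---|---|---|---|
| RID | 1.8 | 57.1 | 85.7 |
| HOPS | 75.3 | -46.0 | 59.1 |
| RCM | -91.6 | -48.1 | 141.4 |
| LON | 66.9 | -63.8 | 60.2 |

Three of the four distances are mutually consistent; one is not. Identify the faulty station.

Solve using three stations at a time. Using RID, HOPS, LON (subtract circle equations pairwise → linear system) gives (x, y) ≈ (19.4, -26.8).
Distances from that point to each station vs reported:
  RID: calculated 85.7 vs reported 85.7 → residual 0.0 km
  HOPS: calculated 59.1 vs reported 59.1 → residual 0.0 km
  RCM: calculated 113.0 vs reported 141.4 → residual 28.4 km
  LON: calculated 60.2 vs reported 60.2 → residual 0.0 km
RID, HOPS, LON are mutually consistent (residuals ≈ 0); RCM is off by 28.4 km.

RCM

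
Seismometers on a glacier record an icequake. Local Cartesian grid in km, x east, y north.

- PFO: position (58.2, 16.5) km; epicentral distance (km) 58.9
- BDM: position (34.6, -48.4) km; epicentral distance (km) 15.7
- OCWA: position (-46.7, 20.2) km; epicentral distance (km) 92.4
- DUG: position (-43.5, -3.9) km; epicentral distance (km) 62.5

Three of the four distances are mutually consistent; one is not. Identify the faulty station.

DUG

Solve using three stations at a time. Using PFO, BDM, OCWA (subtract circle equations pairwise → linear system) gives (x, y) ≈ (28.1, -34.1).
Distances from that point to each station vs reported:
  PFO: calculated 58.9 vs reported 58.9 → residual 0.0 km
  BDM: calculated 15.7 vs reported 15.7 → residual 0.0 km
  OCWA: calculated 92.4 vs reported 92.4 → residual 0.0 km
  DUG: calculated 77.7 vs reported 62.5 → residual 15.2 km
PFO, BDM, OCWA are mutually consistent (residuals ≈ 0); DUG is off by 15.2 km.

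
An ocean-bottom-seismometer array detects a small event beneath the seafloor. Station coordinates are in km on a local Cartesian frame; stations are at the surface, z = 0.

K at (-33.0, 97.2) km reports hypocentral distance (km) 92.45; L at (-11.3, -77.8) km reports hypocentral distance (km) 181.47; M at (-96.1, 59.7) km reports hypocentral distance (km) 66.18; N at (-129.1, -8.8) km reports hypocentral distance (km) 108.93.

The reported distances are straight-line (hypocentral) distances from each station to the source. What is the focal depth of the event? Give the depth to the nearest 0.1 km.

65.2 km

Each station gives a sphere (x−x_i)² + (y−y_i)² + z² = d_i² (stations at z=0).
Subtracting the K sphere from L and M: z² cancels, leaving linear equations in x and y:
43.4 x − 350.0 y = -28740.67
-126.2 x − 75.0 y = 6429.67
Solving: x ≈ -92.903, y ≈ 70.596 km (keep extra digits for the depth step; rounded: -92.9, 70.6).
Then from the K sphere: z² = 92.45² − (x + 33.0)² − (y − 97.2)² with x = -92.903, y = 70.596, so z ≈ 65.199 ≈ 65.2 km.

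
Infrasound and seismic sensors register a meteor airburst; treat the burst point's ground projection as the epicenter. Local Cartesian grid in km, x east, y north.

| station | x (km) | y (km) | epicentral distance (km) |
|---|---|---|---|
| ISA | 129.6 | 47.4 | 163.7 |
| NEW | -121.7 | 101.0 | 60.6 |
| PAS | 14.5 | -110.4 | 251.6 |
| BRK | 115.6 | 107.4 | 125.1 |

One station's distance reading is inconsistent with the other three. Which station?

Solve using three stations at a time. Using ISA, PAS, BRK (subtract circle equations pairwise → linear system) gives (x, y) ≈ (-5.2, 140.5).
Distances from that point to each station vs reported:
  ISA: calculated 163.8 vs reported 163.7 → residual 0.1 km
  NEW: calculated 123.0 vs reported 60.6 → residual 62.4 km
  PAS: calculated 251.7 vs reported 251.6 → residual 0.1 km
  BRK: calculated 125.2 vs reported 125.1 → residual 0.1 km
ISA, PAS, BRK are mutually consistent (residuals ≈ 0); NEW is off by 62.4 km.

NEW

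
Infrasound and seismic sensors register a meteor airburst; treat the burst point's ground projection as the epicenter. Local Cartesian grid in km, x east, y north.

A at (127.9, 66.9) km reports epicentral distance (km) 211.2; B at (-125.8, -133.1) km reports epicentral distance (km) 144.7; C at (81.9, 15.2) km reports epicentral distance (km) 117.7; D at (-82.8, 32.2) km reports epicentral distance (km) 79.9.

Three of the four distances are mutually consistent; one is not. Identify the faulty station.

A

Solve using three stations at a time. Using B, C, D (subtract circle equations pairwise → linear system) gives (x, y) ≈ (-28.3, -26.2).
Distances from that point to each station vs reported:
  A: calculated 181.8 vs reported 211.2 → residual 29.4 km
  B: calculated 144.7 vs reported 144.7 → residual 0.0 km
  C: calculated 117.7 vs reported 117.7 → residual 0.0 km
  D: calculated 79.9 vs reported 79.9 → residual 0.0 km
B, C, D are mutually consistent (residuals ≈ 0); A is off by 29.4 km.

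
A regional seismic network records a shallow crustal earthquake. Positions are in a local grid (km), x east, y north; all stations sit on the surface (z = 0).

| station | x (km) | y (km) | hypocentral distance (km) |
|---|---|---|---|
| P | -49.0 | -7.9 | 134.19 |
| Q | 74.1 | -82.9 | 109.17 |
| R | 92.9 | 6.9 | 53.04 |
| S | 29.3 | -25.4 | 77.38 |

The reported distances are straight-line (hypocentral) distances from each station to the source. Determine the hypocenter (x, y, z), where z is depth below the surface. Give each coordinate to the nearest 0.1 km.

Each station gives a sphere (x−x_i)² + (y−y_i)² + z² = d_i² (stations at z=0).
Subtracting the P sphere from Q and R: z² cancels, leaving linear equations in x and y:
246.2 x − 150.0 y = 15988.68
283.8 x + 29.6 y = 21408.32
Solving: x ≈ 73.901, y ≈ 14.705 km (keep extra digits for the depth step; rounded: 73.9, 14.7).
Then from the P sphere: z² = 134.19² − (x + 49.0)² − (y + 7.9)² with x = 73.901, y = 14.705, so z ≈ 48.901 ≈ 48.9 km.

x ≈ 73.9 km, y ≈ 14.7 km, depth ≈ 48.9 km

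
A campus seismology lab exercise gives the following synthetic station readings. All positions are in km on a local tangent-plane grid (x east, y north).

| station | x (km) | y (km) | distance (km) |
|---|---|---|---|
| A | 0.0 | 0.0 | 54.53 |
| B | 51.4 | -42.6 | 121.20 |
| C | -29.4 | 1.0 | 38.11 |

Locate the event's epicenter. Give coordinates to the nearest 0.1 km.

Circle about each station: x² + y² = 54.53²; (x − 51.4)² + (y + 42.6)² = 121.20²; (x + 29.4)² + (y − 1.0)² = 38.11².
Subtracting pairs of circle equations eliminates x²+y² and gives linear equations (the radical axes):
102.8 x − 85.2 y = -7259.20
-58.8 x + 2.0 y = 2386.51
Solving the 2×2 system: x ≈ -39.3, y ≈ 37.8 km.

(-39.3, 37.8)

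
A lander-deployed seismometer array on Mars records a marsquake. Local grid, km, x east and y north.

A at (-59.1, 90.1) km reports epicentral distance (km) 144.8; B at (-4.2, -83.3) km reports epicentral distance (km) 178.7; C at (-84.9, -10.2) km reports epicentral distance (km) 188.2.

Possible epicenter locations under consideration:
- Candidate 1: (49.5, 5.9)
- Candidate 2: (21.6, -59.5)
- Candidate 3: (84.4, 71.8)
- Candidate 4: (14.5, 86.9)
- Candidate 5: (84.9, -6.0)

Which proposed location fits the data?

For each candidate, compare |candidate − station| to the reported distance:
Candidate 1: residuals A 7.4, B 74.6, C 52.8 → max 74.6 km
Candidate 2: residuals A 25.2, B 143.6, C 70.8 → max 143.6 km
Candidate 3: residuals A 0.1, B 0.1, C 0.1 → max 0.1 km
Candidate 4: residuals A 71.1, B 7.5, C 49.2 → max 71.1 km
Candidate 5: residuals A 28.3, B 60.7, C 18.3 → max 60.7 km
Only Candidate 3 has all residuals ≈ 0.

Candidate 3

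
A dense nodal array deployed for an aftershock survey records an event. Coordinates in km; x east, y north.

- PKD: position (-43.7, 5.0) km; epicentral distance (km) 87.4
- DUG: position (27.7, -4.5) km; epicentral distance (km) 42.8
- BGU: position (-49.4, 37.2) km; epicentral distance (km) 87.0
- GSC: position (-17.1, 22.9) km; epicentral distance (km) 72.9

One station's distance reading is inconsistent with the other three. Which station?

GSC

Solve using three stations at a time. Using PKD, DUG, BGU (subtract circle equations pairwise → linear system) gives (x, y) ≈ (37.6, 37.1).
Distances from that point to each station vs reported:
  PKD: calculated 87.4 vs reported 87.4 → residual 0.0 km
  DUG: calculated 42.7 vs reported 42.8 → residual 0.1 km
  BGU: calculated 87.0 vs reported 87.0 → residual 0.0 km
  GSC: calculated 56.5 vs reported 72.9 → residual 16.4 km
PKD, DUG, BGU are mutually consistent (residuals ≈ 0); GSC is off by 16.4 km.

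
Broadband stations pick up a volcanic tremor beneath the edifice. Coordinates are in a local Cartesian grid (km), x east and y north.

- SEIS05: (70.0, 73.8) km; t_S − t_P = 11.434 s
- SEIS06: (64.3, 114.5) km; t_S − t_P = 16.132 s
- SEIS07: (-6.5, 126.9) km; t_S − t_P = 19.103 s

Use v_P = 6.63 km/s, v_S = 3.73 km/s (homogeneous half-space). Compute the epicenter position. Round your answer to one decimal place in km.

57.5 km east, -22.9 km north

Distance from S−P lag: d = Δt · v_P v_S / (v_P − v_S) = Δt · (6.63·3.73)/(6.63−3.73) ≈ 8.5276·Δt.
So d_SEIS05 = 97.50, d_SEIS06 = 137.57, d_SEIS07 = 162.90 km.
Circle about each station: (x − 70.0)² + (y − 73.8)² = 97.50²; (x − 64.3)² + (y − 114.5)² = 137.57²; (x + 6.5)² + (y − 126.9)² = 162.90².
Subtracting the SEIS05 equation from the SEIS06 and SEIS07 equations removes the quadratic terms:
-11.4 x + 81.4 y = -2520.95
-153.0 x + 106.2 y = -11230.74
Solving the 2×2 system: x ≈ 57.5, y ≈ -22.9 km.
Check against SEIS05 (with the unrounded x, y): √((x − 70.0)²+(y − 73.8)²) = 97.52 ≈ 97.50 km. ✓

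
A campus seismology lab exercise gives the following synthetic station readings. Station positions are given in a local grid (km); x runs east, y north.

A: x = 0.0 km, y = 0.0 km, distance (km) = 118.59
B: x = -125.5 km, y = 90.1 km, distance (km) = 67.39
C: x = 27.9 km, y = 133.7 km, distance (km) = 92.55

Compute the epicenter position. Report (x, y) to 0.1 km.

(-59.3, 102.7)

Circle about each station: x² + y² = 118.59²; (x + 125.5)² + (y − 90.1)² = 67.39²; (x − 27.9)² + (y − 133.7)² = 92.55².
Subtracting pairs of circle equations eliminates x²+y² and gives linear equations (the radical axes):
-251.0 x + 180.2 y = 33390.44
55.8 x + 267.4 y = 24152.19
Solving the 2×2 system: x ≈ -59.3, y ≈ 102.7 km.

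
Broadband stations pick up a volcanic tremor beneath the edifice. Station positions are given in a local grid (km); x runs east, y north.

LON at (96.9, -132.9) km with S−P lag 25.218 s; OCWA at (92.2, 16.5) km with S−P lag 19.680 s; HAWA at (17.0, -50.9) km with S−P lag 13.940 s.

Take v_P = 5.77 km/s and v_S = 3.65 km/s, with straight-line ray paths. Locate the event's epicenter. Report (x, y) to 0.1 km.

x ≈ -103.3 km, y ≈ 17.7 km

Distance from S−P lag: d = Δt · v_P v_S / (v_P − v_S) = Δt · (5.77·3.65)/(5.77−3.65) ≈ 9.9342·Δt.
So d_LON = 250.52, d_OCWA = 195.51, d_HAWA = 138.48 km.
Circle about each station: (x − 96.9)² + (y + 132.9)² = 250.52²; (x − 92.2)² + (y − 16.5)² = 195.51²; (x − 17.0)² + (y + 50.9)² = 138.48².
Subtracting pairs of circle equations eliminates x²+y² and gives linear equations (the radical axes):
-9.4 x + 298.8 y = 6257.18
-159.8 x + 164.0 y = 19411.35
Solving the 2×2 system: x ≈ -103.3, y ≈ 17.7 km.
Check against LON (with the unrounded x, y): √((x − 96.9)²+(y + 132.9)²) = 250.53 ≈ 250.52 km. ✓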